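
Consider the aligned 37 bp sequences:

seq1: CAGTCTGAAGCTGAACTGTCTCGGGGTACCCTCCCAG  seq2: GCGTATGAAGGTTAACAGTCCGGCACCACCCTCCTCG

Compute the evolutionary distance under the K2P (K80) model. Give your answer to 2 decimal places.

Of 37 sites, 4 differences are transitions and 10 are transversions, so P = 4/37 ≈ 0.108108 and Q = 10/37 ≈ 0.27027.
Under the Kimura two-parameter model, d = −½ ln(1 − 2P − Q) − ¼ ln(1 − 2Q).
1 − 2P − Q = 0.513514, giving −½ ln(0.513514) = 0.333239.
1 − 2Q = 0.45946, giving −¼ ln(0.45946) = 0.194426.
d = 0.333239 + 0.194426 = 0.527665.

0.53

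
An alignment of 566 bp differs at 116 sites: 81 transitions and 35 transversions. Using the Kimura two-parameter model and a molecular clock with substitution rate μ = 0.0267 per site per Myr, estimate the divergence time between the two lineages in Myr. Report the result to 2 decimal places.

P = 81/566 ≈ 0.14311 and Q = 35/566 ≈ 0.061837.
Under the Kimura two-parameter model, d = −½ ln(1 − 2P − Q) − ¼ ln(1 − 2Q).
1 − 2P − Q = 0.651943, giving −½ ln(0.651943) = 0.213899.
1 − 2Q = 0.876326, giving −¼ ln(0.876326) = 0.033004.
d = 0.213899 + 0.033004 = 0.246903.
Under a molecular clock d = 2μt, so t = d/(2μ) = 0.246903 / (2 × 0.0267) = 4.62 Myr.

4.62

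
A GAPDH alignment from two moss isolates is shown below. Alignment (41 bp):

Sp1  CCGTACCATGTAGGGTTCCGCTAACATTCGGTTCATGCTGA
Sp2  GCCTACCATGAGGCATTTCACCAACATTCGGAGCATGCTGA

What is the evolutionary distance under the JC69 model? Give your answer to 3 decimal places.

0.332

The sequences differ at 11 of 41 sites, so p = 11/41 ≈ 0.268293.
d = −(3/4) ln(1 − 4p/3) = −0.75 ln(1 − 0.357724) = −0.75 ln(0.642276)
  = −0.75 × (-0.442737) = 0.332053 substitutions/site.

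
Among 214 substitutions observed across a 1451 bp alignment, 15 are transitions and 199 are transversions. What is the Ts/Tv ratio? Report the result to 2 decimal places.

0.08

R = 15/199 = 0.075376… ≈ 0.08 (to 2 d.p.).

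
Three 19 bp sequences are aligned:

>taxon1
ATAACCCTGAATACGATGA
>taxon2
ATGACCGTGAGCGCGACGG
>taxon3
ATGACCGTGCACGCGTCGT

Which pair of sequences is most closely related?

taxon2 and taxon3

taxon1–taxon2: 7/19 differ, p = 0.368, d = 0.507.
taxon1–taxon3: 8/19 differ, p = 0.421, d = 0.618.
taxon2–taxon3: 4/19 differ, p = 0.211, d = 0.247.
The smallest distance is between taxon2 and taxon3.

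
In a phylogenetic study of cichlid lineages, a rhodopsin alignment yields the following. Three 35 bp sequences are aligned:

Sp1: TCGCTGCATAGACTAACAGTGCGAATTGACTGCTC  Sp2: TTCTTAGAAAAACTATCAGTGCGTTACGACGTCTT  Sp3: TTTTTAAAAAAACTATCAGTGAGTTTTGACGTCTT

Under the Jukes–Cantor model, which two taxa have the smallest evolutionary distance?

Sp2 and Sp3

Sp1–Sp2: 15/35 differ, p = 0.429, d = 0.635.
Sp1–Sp3: 14/35 differ, p = 0.400, d = 0.572.
Sp2–Sp3: 5/35 differ, p = 0.143, d = 0.158.
The smallest distance is between Sp2 and Sp3.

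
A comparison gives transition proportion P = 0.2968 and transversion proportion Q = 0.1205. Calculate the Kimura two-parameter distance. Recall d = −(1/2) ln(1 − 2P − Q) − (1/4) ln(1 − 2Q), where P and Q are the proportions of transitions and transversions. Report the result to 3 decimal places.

0.695

Under the Kimura two-parameter model, d = −½ ln(1 − 2P − Q) − ¼ ln(1 − 2Q).
1 − 2P − Q = 0.2859, giving −½ ln(0.2859) = 0.626057.
1 − 2Q = 0.759, giving −¼ ln(0.759) = 0.068938.
d = 0.626057 + 0.068938 = 0.694995.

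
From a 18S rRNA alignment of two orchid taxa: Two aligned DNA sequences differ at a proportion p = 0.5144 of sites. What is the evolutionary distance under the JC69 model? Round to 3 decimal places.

d = −(3/4) ln(1 − 4p/3) = −0.75 ln(1 − 0.685867) = −0.75 ln(0.314133)
  = −0.75 × (-1.157939) = 0.868454 substitutions/site.

0.868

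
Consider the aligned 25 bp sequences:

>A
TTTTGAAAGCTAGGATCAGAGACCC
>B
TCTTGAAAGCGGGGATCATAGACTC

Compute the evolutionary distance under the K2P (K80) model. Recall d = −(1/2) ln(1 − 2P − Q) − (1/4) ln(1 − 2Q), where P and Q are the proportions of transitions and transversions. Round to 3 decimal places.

0.236

Of 25 sites, 3 differences are transitions and 2 are transversions, so P = 3/25 = 0.12 and Q = 2/25 = 0.08.
Under the Kimura two-parameter model, d = −½ ln(1 − 2P − Q) − ¼ ln(1 − 2Q).
1 − 2P − Q = 0.68, giving −½ ln(0.68) = 0.192831.
1 − 2Q = 0.84, giving −¼ ln(0.84) = 0.043588.
d = 0.192831 + 0.043588 = 0.236419.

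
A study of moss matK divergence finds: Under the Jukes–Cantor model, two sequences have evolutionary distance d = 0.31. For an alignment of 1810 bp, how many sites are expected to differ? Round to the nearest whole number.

460

Invert JC69: p = (3/4)(1 − e^(−4d/3)) = 0.75 × (1 − e^(-0.413333)) = 0.75 × (1 − 0.661442) = 0.253919.
Expected differing sites = pL ≈ 0.253919 × 1810 = 459.59339 ≈ 460.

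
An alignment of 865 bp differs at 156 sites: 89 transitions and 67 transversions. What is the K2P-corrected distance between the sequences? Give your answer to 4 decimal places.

0.2086

P = 89/865 ≈ 0.10289 and Q = 67/865 ≈ 0.077457.
Under the Kimura two-parameter model, d = −½ ln(1 − 2P − Q) − ¼ ln(1 − 2Q).
1 − 2P − Q = 0.716763, giving −½ ln(0.716763) = 0.166505.
1 − 2Q = 0.845086, giving −¼ ln(0.845086) = 0.042079.
d = 0.166505 + 0.042079 = 0.208584.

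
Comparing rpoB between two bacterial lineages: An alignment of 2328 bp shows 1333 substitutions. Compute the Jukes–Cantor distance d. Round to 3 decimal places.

1.081

p = 1333/2328 ≈ 0.572595.
d = −(3/4) ln(1 − 4p/3) = −0.75 ln(1 − 0.76346) = −0.75 ln(0.23654)
  = −0.75 × (-1.441638) = 1.081229 substitutions/site.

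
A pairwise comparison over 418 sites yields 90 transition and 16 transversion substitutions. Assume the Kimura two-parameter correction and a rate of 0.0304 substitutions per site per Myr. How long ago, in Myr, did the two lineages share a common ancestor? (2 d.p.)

5.53

P = 90/418 ≈ 0.215311 and Q = 16/418 ≈ 0.038278.
Under the Kimura two-parameter model, d = −½ ln(1 − 2P − Q) − ¼ ln(1 − 2Q).
1 − 2P − Q = 0.5311, giving −½ ln(0.5311) = 0.316402.
1 − 2Q = 0.923444, giving −¼ ln(0.923444) = 0.019911.
d = 0.316402 + 0.019911 = 0.336313.
Under a molecular clock d = 2μt, so t = d/(2μ) = 0.336313 / (2 × 0.0304) = 5.53 Myr.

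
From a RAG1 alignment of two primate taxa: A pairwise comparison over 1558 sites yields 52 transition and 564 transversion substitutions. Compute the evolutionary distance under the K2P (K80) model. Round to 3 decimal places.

0.602

P = 52/1558 ≈ 0.033376 and Q = 564/1558 ≈ 0.362003.
Under the Kimura two-parameter model, d = −½ ln(1 − 2P − Q) − ¼ ln(1 − 2Q).
1 − 2P − Q = 0.571245, giving −½ ln(0.571245) = 0.279969.
1 − 2Q = 0.275994, giving −¼ ln(0.275994) = 0.321844.
d = 0.279969 + 0.321844 = 0.601813.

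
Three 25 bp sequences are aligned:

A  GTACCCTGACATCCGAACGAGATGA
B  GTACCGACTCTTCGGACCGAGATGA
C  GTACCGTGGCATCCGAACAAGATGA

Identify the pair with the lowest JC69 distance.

A and C

A–B: 7/25 differ, p = 0.280, d = 0.351.
A–C: 3/25 differ, p = 0.120, d = 0.131.
B–C: 7/25 differ, p = 0.280, d = 0.351.
The smallest distance is between A and C.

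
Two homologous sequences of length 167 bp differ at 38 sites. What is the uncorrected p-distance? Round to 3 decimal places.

0.228

p = 38/167 = 0.227544… ≈ 0.228 (to 3 d.p.).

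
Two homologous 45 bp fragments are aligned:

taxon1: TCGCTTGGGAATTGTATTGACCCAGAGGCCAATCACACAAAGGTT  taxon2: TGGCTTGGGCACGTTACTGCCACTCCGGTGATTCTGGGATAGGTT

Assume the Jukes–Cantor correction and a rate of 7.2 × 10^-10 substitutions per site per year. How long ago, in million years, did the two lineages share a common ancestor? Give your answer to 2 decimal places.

431.11

The sequences differ at 19 of 45 sites, so p = 19/45 ≈ 0.422222.
d = −(3/4) ln(1 − 4p/3) = −0.75 ln(1 − 0.562963) = −0.75 ln(0.437037)
  = −0.75 × (-0.827737) = 0.620803 substitutions/site.
Under a molecular clock d = 2μt, so t = d/(2μ) = 0.620803 / (2 × 7.2 × 10^-10) = 431.11 million years.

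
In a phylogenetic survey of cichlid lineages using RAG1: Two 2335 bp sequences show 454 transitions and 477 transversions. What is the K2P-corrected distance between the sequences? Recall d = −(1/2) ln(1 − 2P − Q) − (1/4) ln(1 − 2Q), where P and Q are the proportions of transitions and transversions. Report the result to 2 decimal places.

0.58

P = 454/2335 ≈ 0.194433 and Q = 477/2335 ≈ 0.204283.
Under the Kimura two-parameter model, d = −½ ln(1 − 2P − Q) − ¼ ln(1 − 2Q).
1 − 2P − Q = 0.406851, giving −½ ln(0.406851) = 0.449654.
1 − 2Q = 0.591434, giving −¼ ln(0.591434) = 0.131301.
d = 0.449654 + 0.131301 = 0.580955.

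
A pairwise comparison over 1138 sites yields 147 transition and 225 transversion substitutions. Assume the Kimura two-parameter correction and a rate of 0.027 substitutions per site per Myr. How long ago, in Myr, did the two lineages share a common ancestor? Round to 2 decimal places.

P = 147/1138 ≈ 0.129174 and Q = 225/1138 ≈ 0.197715.
Under the Kimura two-parameter model, d = −½ ln(1 − 2P − Q) − ¼ ln(1 − 2Q).
1 − 2P − Q = 0.543937, giving −½ ln(0.543937) = 0.304461.
1 − 2Q = 0.60457, giving −¼ ln(0.60457) = 0.125809.
d = 0.304461 + 0.125809 = 0.430270.
Under a molecular clock d = 2μt, so t = d/(2μ) = 0.430270 / (2 × 0.027) = 7.97 Myr.

7.97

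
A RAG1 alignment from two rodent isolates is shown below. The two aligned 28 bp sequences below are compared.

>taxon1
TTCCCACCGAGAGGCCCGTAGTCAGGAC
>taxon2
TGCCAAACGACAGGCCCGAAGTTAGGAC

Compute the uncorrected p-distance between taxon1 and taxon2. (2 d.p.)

The sequences differ at 6 of 28 positions (sites 2, 5, 7, 11, 19, 23).
p = 6/28 = 0.214285… ≈ 0.21 (to 2 d.p.).

0.21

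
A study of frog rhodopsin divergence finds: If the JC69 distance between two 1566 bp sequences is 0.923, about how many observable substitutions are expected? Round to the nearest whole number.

831

Invert JC69: p = (3/4)(1 − e^(−4d/3)) = 0.75 × (1 − e^(-1.230667)) = 0.75 × (1 − 0.292098) = 0.530927.
Expected differing sites = pL ≈ 0.530927 × 1566 = 831.431682 ≈ 831.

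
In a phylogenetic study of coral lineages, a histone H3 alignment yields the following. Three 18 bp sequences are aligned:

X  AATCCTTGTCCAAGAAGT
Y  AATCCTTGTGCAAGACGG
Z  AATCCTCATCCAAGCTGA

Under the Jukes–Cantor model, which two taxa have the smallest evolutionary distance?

X–Y: 3/18 differ, p = 0.167, d = 0.188.
X–Z: 5/18 differ, p = 0.278, d = 0.347.
Y–Z: 6/18 differ, p = 0.333, d = 0.441.
The smallest distance is between X and Y.

X and Y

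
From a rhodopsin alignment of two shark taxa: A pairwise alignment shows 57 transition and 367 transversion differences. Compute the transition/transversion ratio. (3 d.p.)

0.155

R = 57/367 = 0.155313… ≈ 0.155 (to 3 d.p.).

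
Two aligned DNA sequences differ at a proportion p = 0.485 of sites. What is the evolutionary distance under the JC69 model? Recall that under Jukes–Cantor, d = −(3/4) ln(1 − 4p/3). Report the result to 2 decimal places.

0.78

d = −(3/4) ln(1 − 4p/3) = −0.75 ln(1 − 0.646667) = −0.75 ln(0.353333)
  = −0.75 × (-1.040344) = 0.780258 substitutions/site.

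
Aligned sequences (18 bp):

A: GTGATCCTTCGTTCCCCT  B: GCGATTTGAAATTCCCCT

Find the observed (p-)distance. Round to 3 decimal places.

The sequences differ at 7 of 18 positions (sites 2, 6, 7, 8, 9, 10, 11).
p = 7/18 = 0.388888… ≈ 0.389 (to 3 d.p.).

0.389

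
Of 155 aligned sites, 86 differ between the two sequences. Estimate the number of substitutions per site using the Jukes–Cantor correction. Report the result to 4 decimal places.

1.0097

p = 86/155 ≈ 0.554839.
d = −(3/4) ln(1 − 4p/3) = −0.75 ln(1 − 0.739785) = −0.75 ln(0.260215)
  = −0.75 × (-1.346247) = 1.009685 substitutions/site.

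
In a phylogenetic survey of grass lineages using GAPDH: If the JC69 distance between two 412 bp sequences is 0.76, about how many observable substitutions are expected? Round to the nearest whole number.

197

Invert JC69: p = (3/4)(1 − e^(−4d/3)) = 0.75 × (1 − e^(-1.013333)) = 0.75 × (1 − 0.363007) = 0.477745.
Expected differing sites = pL ≈ 0.477745 × 412 = 196.83094 ≈ 197.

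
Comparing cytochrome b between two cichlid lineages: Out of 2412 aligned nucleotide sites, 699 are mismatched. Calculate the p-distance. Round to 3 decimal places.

p = 699/2412 = 0.289800… ≈ 0.290 (to 3 d.p.).

0.290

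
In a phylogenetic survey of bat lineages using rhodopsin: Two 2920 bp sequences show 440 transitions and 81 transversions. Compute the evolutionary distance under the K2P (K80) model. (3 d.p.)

P = 440/2920 ≈ 0.150685 and Q = 81/2920 ≈ 0.02774.
Under the Kimura two-parameter model, d = −½ ln(1 − 2P − Q) − ¼ ln(1 − 2Q).
1 − 2P − Q = 0.67089, giving −½ ln(0.67089) = 0.199575.
1 − 2Q = 0.94452, giving −¼ ln(0.94452) = 0.014270.
d = 0.199575 + 0.014270 = 0.213845.

0.214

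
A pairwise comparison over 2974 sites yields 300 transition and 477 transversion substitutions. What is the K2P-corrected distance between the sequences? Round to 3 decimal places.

0.322

P = 300/2974 ≈ 0.100874 and Q = 477/2974 ≈ 0.16039.
Under the Kimura two-parameter model, d = −½ ln(1 − 2P − Q) − ¼ ln(1 − 2Q).
1 − 2P − Q = 0.637862, giving −½ ln(0.637862) = 0.224817.
1 − 2Q = 0.67922, giving −¼ ln(0.67922) = 0.096703.
d = 0.224817 + 0.096703 = 0.321520.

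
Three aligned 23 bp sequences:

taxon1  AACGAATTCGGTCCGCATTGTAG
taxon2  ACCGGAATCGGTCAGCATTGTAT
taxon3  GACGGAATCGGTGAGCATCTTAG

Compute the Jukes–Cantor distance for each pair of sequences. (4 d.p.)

taxon1–taxon2: 5/23 sites differ → p ≈ 0.217391, d = −0.75 ln(1 − 0.289855) = 0.256715 ≈ 0.2567.
taxon1–taxon3: 7/23 sites differ → p ≈ 0.304348, d = −0.75 ln(1 − 0.405797) = 0.390401 ≈ 0.3904.
taxon2–taxon3: 6/23 sites differ → p ≈ 0.26087, d = −0.75 ln(1 − 0.347827) = 0.320584 ≈ 0.3206.

d(taxon1,taxon2) = 0.2567, d(taxon1,taxon3) = 0.3904, d(taxon2,taxon3) = 0.3206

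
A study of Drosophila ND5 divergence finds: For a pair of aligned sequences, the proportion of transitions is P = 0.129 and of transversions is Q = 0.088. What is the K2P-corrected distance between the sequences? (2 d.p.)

Under the Kimura two-parameter model, d = −½ ln(1 − 2P − Q) − ¼ ln(1 − 2Q).
1 − 2P − Q = 0.654, giving −½ ln(0.654) = 0.212324.
1 − 2Q = 0.824, giving −¼ ln(0.824) = 0.048396.
d = 0.212324 + 0.048396 = 0.260720.

0.26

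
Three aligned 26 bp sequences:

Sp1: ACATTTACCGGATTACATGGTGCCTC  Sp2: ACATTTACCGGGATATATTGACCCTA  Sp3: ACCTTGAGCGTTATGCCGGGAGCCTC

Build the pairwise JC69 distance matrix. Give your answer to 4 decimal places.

Sp1–Sp2: 7/26 sites differ → p ≈ 0.269231, d = −0.75 ln(1 − 0.358975) = 0.333515 ≈ 0.3335.
Sp1–Sp3: 10/26 sites differ → p ≈ 0.384615, d = −0.75 ln(1 − 0.51282) = 0.539341 ≈ 0.5393.
Sp2–Sp3: 12/26 sites differ → p ≈ 0.461538, d = −0.75 ln(1 − 0.615384) = 0.716632 ≈ 0.7166.

d(Sp1,Sp2) = 0.3335, d(Sp1,Sp3) = 0.5393, d(Sp2,Sp3) = 0.7166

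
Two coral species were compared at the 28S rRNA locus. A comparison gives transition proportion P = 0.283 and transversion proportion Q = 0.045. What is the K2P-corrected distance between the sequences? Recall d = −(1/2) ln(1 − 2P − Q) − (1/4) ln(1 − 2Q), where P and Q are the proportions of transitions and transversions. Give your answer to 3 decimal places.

0.496

Under the Kimura two-parameter model, d = −½ ln(1 − 2P − Q) − ¼ ln(1 − 2Q).
1 − 2P − Q = 0.389, giving −½ ln(0.389) = 0.472088.
1 − 2Q = 0.91, giving −¼ ln(0.91) = 0.023578.
d = 0.472088 + 0.023578 = 0.495666.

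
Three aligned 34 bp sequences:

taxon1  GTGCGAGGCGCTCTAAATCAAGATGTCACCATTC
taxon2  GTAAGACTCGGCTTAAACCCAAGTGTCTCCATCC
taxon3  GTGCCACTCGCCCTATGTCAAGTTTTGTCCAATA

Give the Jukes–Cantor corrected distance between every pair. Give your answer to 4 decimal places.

d(taxon1,taxon2) = 0.5347, d(taxon1,taxon3) = 0.4770, d(taxon2,taxon3) = 0.7405

taxon1–taxon2: 13/34 sites differ → p ≈ 0.382353, d = −0.75 ln(1 − 0.509804) = 0.534712 ≈ 0.5347.
taxon1–taxon3: 12/34 sites differ → p ≈ 0.352941, d = −0.75 ln(1 − 0.470588) = 0.476991 ≈ 0.4770.
taxon2–taxon3: 16/34 sites differ → p ≈ 0.470588, d = −0.75 ln(1 − 0.627451) = 0.740540 ≈ 0.7405.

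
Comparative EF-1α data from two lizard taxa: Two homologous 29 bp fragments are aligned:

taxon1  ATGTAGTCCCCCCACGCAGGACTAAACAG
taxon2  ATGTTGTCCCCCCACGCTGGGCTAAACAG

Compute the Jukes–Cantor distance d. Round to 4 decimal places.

0.1113

The sequences differ at 3 of 29 sites (5, 18, 21), so p = 3/29 ≈ 0.103448.
d = −(3/4) ln(1 − 4p/3) = −0.75 ln(1 − 0.137931) = −0.75 ln(0.862069)
  = −0.75 × (-0.148420) = 0.111315 substitutions/site.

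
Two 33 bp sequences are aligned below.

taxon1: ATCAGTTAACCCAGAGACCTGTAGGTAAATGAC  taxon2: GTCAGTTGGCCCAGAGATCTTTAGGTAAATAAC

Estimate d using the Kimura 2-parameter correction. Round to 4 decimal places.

Of 33 sites, 5 differences are transitions and 1 are transversions, so P = 5/33 ≈ 0.151515 and Q = 1/33 ≈ 0.030303.
Under the Kimura two-parameter model, d = −½ ln(1 − 2P − Q) − ¼ ln(1 − 2Q).
1 − 2P − Q = 0.666667, giving −½ ln(0.666667) = 0.202732.
1 − 2Q = 0.939394, giving −¼ ln(0.939394) = 0.015630.
d = 0.202732 + 0.015630 = 0.218362.

0.2184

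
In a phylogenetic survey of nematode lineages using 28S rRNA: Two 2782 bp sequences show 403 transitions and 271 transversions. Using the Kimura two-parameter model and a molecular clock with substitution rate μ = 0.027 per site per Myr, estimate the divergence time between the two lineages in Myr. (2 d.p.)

5.54

P = 403/2782 ≈ 0.14486 and Q = 271/2782 ≈ 0.097412.
Under the Kimura two-parameter model, d = −½ ln(1 − 2P − Q) − ¼ ln(1 − 2Q).
1 − 2P − Q = 0.612868, giving −½ ln(0.612868) = 0.244803.
1 − 2Q = 0.805176, giving −¼ ln(0.805176) = 0.054174.
d = 0.244803 + 0.054174 = 0.298977.
Under a molecular clock d = 2μt, so t = d/(2μ) = 0.298977 / (2 × 0.027) = 5.54 Myr.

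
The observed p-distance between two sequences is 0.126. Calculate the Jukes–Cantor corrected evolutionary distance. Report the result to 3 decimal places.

0.138

d = −(3/4) ln(1 − 4p/3) = −0.75 ln(1 − 0.168) = −0.75 ln(0.832)
  = −0.75 × (-0.183923) = 0.137942 substitutions/site.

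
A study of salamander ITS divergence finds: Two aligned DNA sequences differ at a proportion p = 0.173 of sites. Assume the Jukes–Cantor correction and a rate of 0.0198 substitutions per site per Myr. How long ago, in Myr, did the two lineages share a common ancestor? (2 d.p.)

d = −(3/4) ln(1 − 4p/3) = −0.75 ln(1 − 0.230667) = −0.75 ln(0.769333)
  = −0.75 × (-0.262231) = 0.196673 substitutions/site.
Under a molecular clock d = 2μt, so t = d/(2μ) = 0.196673 / (2 × 0.0198) = 4.97 Myr.

4.97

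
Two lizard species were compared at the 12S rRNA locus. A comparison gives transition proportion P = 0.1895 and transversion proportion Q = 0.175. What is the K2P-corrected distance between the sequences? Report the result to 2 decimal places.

0.51

Under the Kimura two-parameter model, d = −½ ln(1 − 2P − Q) − ¼ ln(1 − 2Q).
1 − 2P − Q = 0.446, giving −½ ln(0.446) = 0.403718.
1 − 2Q = 0.65, giving −¼ ln(0.65) = 0.107696.
d = 0.403718 + 0.107696 = 0.511414.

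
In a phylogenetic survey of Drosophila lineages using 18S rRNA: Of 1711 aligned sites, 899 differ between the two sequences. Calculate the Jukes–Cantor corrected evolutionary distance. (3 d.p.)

p = 899/1711 ≈ 0.525424.
d = −(3/4) ln(1 − 4p/3) = −0.75 ln(1 − 0.700565) = −0.75 ln(0.299435)
  = −0.75 × (-1.205858) = 0.904394 substitutions/site.

0.904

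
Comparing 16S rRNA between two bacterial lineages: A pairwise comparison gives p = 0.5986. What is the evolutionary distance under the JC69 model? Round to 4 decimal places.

d = −(3/4) ln(1 − 4p/3) = −0.75 ln(1 − 0.798133) = −0.75 ln(0.201867)
  = −0.75 × (-1.600146) = 1.200110 substitutions/site.

1.2001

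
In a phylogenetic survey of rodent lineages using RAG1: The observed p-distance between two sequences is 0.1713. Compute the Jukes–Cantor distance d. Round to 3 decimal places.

d = −(3/4) ln(1 − 4p/3) = −0.75 ln(1 − 0.2284) = −0.75 ln(0.7716)
  = −0.75 × (-0.259289) = 0.194467 substitutions/site.

0.194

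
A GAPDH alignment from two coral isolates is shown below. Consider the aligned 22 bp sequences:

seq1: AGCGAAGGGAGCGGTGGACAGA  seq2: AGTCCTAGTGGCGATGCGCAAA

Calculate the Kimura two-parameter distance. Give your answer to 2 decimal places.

Of 22 sites, 6 differences are transitions and 5 are transversions, so P = 6/22 ≈ 0.272727 and Q = 5/22 ≈ 0.227273.
Under the Kimura two-parameter model, d = −½ ln(1 − 2P − Q) − ¼ ln(1 − 2Q).
1 − 2P − Q = 0.227273, giving −½ ln(0.227273) = 0.740802.
1 − 2Q = 0.545454, giving −¼ ln(0.545454) = 0.151534.
d = 0.740802 + 0.151534 = 0.892336.

0.89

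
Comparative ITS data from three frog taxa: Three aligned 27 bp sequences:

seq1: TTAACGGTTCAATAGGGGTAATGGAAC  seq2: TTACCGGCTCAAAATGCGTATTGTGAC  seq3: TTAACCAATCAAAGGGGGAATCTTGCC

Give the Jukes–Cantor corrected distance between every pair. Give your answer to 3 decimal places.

d(seq1,seq2) = 0.377, d(seq1,seq3) = 0.673, d(seq2,seq3) = 0.588

seq1–seq2: 8/27 sites differ → p ≈ 0.296296, d = −0.75 ln(1 − 0.395061) = 0.376971 ≈ 0.377.
seq1–seq3: 12/27 sites differ → p ≈ 0.444444, d = −0.75 ln(1 − 0.592592) = 0.673455 ≈ 0.673.
seq2–seq3: 11/27 sites differ → p ≈ 0.407407, d = −0.75 ln(1 − 0.543209) = 0.587647 ≈ 0.588.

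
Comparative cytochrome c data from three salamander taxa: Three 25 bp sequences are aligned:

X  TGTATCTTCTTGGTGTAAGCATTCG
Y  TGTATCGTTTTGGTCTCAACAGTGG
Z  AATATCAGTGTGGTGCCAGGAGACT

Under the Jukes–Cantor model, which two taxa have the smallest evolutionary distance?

X–Y: 7/25 differ, p = 0.280, d = 0.351.
X–Z: 12/25 differ, p = 0.480, d = 0.766.
Y–Z: 12/25 differ, p = 0.480, d = 0.766.
The smallest distance is between X and Y.

X and Y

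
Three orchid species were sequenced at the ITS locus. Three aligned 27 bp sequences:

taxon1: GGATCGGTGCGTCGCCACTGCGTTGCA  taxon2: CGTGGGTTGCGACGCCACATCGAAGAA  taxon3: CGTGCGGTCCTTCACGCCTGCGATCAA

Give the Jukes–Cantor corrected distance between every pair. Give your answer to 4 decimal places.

taxon1–taxon2: 11/27 sites differ → p ≈ 0.407407, d = −0.75 ln(1 − 0.543209) = 0.587647 ≈ 0.5876.
taxon1–taxon3: 11/27 sites differ → p ≈ 0.407407, d = −0.75 ln(1 − 0.543209) = 0.587647 ≈ 0.5876.
taxon2–taxon3: 12/27 sites differ → p ≈ 0.444444, d = −0.75 ln(1 − 0.592592) = 0.673455 ≈ 0.6735.

d(taxon1,taxon2) = 0.5876, d(taxon1,taxon3) = 0.5876, d(taxon2,taxon3) = 0.6735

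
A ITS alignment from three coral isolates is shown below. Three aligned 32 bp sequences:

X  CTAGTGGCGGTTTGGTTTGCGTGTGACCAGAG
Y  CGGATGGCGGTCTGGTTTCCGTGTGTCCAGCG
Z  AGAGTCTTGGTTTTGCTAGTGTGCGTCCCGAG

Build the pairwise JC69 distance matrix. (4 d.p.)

X–Y: 7/32 sites differ → p = 0.21875, d = −0.75 ln(1 − 0.291667) = 0.258631 ≈ 0.2586.
X–Z: 12/32 sites differ → p = 0.375, d = −0.75 ln(1 − 0.5) = 0.519860 ≈ 0.5199.
Y–Z: 15/32 sites differ → p = 0.46875, d = −0.75 ln(1 − 0.625) = 0.735622 ≈ 0.7356.

d(X,Y) = 0.2586, d(X,Z) = 0.5199, d(Y,Z) = 0.7356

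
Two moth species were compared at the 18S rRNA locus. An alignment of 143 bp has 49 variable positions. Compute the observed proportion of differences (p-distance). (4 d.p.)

0.3427

p = 49/143 = 0.342657… ≈ 0.3427 (to 4 d.p.).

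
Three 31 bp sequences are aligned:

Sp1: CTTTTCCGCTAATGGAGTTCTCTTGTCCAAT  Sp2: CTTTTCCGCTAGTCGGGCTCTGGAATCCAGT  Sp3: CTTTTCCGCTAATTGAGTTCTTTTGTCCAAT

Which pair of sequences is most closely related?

Sp1–Sp2: 9/31 differ, p = 0.290, d = 0.367.
Sp1–Sp3: 2/31 differ, p = 0.065, d = 0.067.
Sp2–Sp3: 9/31 differ, p = 0.290, d = 0.367.
The smallest distance is between Sp1 and Sp3.

Sp1 and Sp3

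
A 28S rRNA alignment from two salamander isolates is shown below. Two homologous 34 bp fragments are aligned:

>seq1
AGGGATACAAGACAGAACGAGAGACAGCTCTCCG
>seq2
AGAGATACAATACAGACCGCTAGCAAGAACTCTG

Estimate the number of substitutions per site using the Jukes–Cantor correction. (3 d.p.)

The sequences differ at 10 of 34 sites (3, 11, 17, 20, 21, 24, 25, 28, 29, 33), so p = 10/34 ≈ 0.294118.
d = −(3/4) ln(1 − 4p/3) = −0.75 ln(1 − 0.392157) = −0.75 ln(0.607843)
  = −0.75 × (-0.497839) = 0.373379 substitutions/site.

0.373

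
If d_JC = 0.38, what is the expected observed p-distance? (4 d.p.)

0.2981

p = (3/4)(1 − e^(−4d/3)) = 0.75 × (1 − e^(-0.506667)) = 0.75 × (1 − 0.602500) = 0.298125.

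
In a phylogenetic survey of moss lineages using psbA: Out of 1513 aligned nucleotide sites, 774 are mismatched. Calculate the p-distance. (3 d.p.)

0.512

p = 774/1513 = 0.511566… ≈ 0.512 (to 3 d.p.).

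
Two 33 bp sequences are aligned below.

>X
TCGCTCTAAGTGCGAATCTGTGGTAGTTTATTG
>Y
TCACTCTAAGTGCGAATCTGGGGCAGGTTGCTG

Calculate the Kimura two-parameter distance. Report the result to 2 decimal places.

0.21

Of 33 sites, 4 differences are transitions and 2 are transversions, so P = 4/33 ≈ 0.121212 and Q = 2/33 ≈ 0.060606.
Under the Kimura two-parameter model, d = −½ ln(1 − 2P − Q) − ¼ ln(1 − 2Q).
1 − 2P − Q = 0.69697, giving −½ ln(0.69697) = 0.180506.
1 − 2Q = 0.878788, giving −¼ ln(0.878788) = 0.032303.
d = 0.180506 + 0.032303 = 0.212809.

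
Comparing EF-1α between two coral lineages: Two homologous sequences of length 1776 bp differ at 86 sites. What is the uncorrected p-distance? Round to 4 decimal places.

p = 86/1776 = 0.048423… ≈ 0.0484 (to 4 d.p.).

0.0484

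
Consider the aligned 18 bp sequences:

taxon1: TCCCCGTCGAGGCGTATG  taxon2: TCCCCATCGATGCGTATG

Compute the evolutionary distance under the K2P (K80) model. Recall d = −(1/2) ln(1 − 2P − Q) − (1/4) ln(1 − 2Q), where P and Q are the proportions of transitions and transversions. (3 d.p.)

Of 18 sites, 1 differences are transitions and 1 are transversions, so P = 1/18 ≈ 0.055556 and Q = 1/18 ≈ 0.055556.
Under the Kimura two-parameter model, d = −½ ln(1 − 2P − Q) − ¼ ln(1 − 2Q).
1 − 2P − Q = 0.833332, giving −½ ln(0.833332) = 0.091162.
1 − 2Q = 0.888888, giving −¼ ln(0.888888) = 0.029446.
d = 0.091162 + 0.029446 = 0.120608.

0.121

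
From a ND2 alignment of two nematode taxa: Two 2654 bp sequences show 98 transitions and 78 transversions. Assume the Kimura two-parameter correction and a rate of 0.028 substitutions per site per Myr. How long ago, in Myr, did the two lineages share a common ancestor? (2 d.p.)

P = 98/2654 ≈ 0.036925 and Q = 78/2654 ≈ 0.02939.
Under the Kimura two-parameter model, d = −½ ln(1 − 2P − Q) − ¼ ln(1 − 2Q).
1 − 2P − Q = 0.89676, giving −½ ln(0.89676) = 0.054484.
1 − 2Q = 0.94122, giving −¼ ln(0.94122) = 0.015145.
d = 0.054484 + 0.015145 = 0.069629.
Under a molecular clock d = 2μt, so t = d/(2μ) = 0.069629 / (2 × 0.028) = 1.24 Myr.

1.24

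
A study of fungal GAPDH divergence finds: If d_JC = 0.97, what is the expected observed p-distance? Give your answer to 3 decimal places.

0.544

p = (3/4)(1 − e^(−4d/3)) = 0.75 × (1 − e^(-1.293333)) = 0.75 × (1 − 0.274355) = 0.544234.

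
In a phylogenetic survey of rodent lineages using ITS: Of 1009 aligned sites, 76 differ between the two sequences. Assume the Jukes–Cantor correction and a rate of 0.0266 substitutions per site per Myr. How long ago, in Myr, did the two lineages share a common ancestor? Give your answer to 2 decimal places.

1.49

p = 76/1009 ≈ 0.075322.
d = −(3/4) ln(1 − 4p/3) = −0.75 ln(1 − 0.100429) = −0.75 ln(0.899571)
  = −0.75 × (-0.105837) = 0.079378 substitutions/site.
Under a molecular clock d = 2μt, so t = d/(2μ) = 0.079378 / (2 × 0.0266) = 1.49 Myr.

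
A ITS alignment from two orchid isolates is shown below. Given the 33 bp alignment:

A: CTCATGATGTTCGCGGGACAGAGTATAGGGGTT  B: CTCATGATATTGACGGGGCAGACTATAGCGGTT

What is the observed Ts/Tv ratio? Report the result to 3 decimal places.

1.000

Transitions are A↔G and C↔T; transversions are all other mismatches.
Transitions: 3. Transversions: 3.
R = 3/3 = 1.000.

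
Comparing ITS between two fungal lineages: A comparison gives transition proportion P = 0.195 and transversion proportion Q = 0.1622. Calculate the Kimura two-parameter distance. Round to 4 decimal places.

0.4997

Under the Kimura two-parameter model, d = −½ ln(1 − 2P − Q) − ¼ ln(1 − 2Q).
1 − 2P − Q = 0.4478, giving −½ ln(0.4478) = 0.401704.
1 − 2Q = 0.6756, giving −¼ ln(0.6756) = 0.098039.
d = 0.401704 + 0.098039 = 0.499743.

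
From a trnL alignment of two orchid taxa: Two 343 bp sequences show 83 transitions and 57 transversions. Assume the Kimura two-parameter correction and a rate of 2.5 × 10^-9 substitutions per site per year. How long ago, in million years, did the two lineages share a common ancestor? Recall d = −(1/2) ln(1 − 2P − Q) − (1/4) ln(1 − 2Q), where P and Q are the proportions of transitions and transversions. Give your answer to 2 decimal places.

125.22

P = 83/343 ≈ 0.241983 and Q = 57/343 ≈ 0.166181.
Under the Kimura two-parameter model, d = −½ ln(1 − 2P − Q) − ¼ ln(1 − 2Q).
1 − 2P − Q = 0.349853, giving −½ ln(0.349853) = 0.525121.
1 − 2Q = 0.667638, giving −¼ ln(0.667638) = 0.101002.
d = 0.525121 + 0.101002 = 0.626123.
Under a molecular clock d = 2μt, so t = d/(2μ) = 0.626123 / (2 × 2.5 × 10^-9) = 125.22 million years.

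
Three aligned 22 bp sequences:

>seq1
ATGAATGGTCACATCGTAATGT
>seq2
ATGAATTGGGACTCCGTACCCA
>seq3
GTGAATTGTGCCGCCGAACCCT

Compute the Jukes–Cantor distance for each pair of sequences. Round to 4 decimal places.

d(seq1,seq2) = 0.5913, d(seq1,seq3) = 0.6987, d(seq2,seq3) = 0.3390

seq1–seq2: 9/22 sites differ → p ≈ 0.409091, d = −0.75 ln(1 − 0.545455) = 0.591344 ≈ 0.5913.
seq1–seq3: 10/22 sites differ → p ≈ 0.454545, d = −0.75 ln(1 − 0.60606) = 0.698667 ≈ 0.6987.
seq2–seq3: 6/22 sites differ → p ≈ 0.272727, d = −0.75 ln(1 − 0.363636) = 0.338988 ≈ 0.3390.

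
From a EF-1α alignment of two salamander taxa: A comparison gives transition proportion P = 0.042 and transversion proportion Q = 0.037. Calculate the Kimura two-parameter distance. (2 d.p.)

0.08

Under the Kimura two-parameter model, d = −½ ln(1 − 2P − Q) − ¼ ln(1 − 2Q).
1 − 2P − Q = 0.879, giving −½ ln(0.879) = 0.064485.
1 − 2Q = 0.926, giving −¼ ln(0.926) = 0.019220.
d = 0.064485 + 0.019220 = 0.083705.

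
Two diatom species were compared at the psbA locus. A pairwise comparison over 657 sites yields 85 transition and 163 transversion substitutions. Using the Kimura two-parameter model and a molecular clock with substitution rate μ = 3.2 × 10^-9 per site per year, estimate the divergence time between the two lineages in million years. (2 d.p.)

82.01

P = 85/657 ≈ 0.129376 and Q = 163/657 ≈ 0.248097.
Under the Kimura two-parameter model, d = −½ ln(1 − 2P − Q) − ¼ ln(1 − 2Q).
1 − 2P − Q = 0.493151, giving −½ ln(0.493151) = 0.353470.
1 − 2Q = 0.503806, giving −¼ ln(0.503806) = 0.171391.
d = 0.353470 + 0.171391 = 0.524861.
Under a molecular clock d = 2μt, so t = d/(2μ) = 0.524861 / (2 × 3.2 × 10^-9) = 82.01 million years.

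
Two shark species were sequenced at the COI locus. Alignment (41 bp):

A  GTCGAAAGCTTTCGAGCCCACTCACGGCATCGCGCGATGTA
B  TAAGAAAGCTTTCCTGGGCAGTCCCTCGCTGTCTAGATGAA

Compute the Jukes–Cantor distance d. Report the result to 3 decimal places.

The sequences differ at 18 of 41 sites, so p = 18/41 ≈ 0.439024.
d = −(3/4) ln(1 − 4p/3) = −0.75 ln(1 − 0.585365) = −0.75 ln(0.414635)
  = −0.75 × (-0.880357) = 0.660268 substitutions/site.

0.660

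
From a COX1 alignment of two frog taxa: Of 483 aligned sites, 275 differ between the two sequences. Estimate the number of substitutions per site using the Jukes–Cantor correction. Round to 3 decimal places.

p = 275/483 ≈ 0.569358.
d = −(3/4) ln(1 − 4p/3) = −0.75 ln(1 − 0.759144) = −0.75 ln(0.240856)
  = −0.75 × (-1.423556) = 1.067667 substitutions/site.

1.068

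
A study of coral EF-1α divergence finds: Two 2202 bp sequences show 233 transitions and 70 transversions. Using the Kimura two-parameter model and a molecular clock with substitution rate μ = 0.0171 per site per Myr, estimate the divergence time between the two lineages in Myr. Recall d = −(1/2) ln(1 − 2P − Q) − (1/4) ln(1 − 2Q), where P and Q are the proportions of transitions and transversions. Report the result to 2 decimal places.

P = 233/2202 ≈ 0.105813 and Q = 70/2202 ≈ 0.031789.
Under the Kimura two-parameter model, d = −½ ln(1 − 2P − Q) − ¼ ln(1 − 2Q).
1 − 2P − Q = 0.756585, giving −½ ln(0.756585) = 0.139470.
1 − 2Q = 0.936422, giving −¼ ln(0.936422) = 0.016422.
d = 0.139470 + 0.016422 = 0.155892.
Under a molecular clock d = 2μt, so t = d/(2μ) = 0.155892 / (2 × 0.0171) = 4.56 Myr.

4.56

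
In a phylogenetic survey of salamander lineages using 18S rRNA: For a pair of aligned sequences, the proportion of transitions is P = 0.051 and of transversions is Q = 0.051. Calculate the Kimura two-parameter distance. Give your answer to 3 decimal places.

0.110

Under the Kimura two-parameter model, d = −½ ln(1 − 2P − Q) − ¼ ln(1 − 2Q).
1 − 2P − Q = 0.847, giving −½ ln(0.847) = 0.083027.
1 − 2Q = 0.898, giving −¼ ln(0.898) = 0.026896.
d = 0.083027 + 0.026896 = 0.109923.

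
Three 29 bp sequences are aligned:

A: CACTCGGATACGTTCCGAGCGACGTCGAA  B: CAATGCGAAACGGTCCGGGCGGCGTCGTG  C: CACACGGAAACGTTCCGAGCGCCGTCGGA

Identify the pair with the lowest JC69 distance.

A–B: 9/29 differ, p = 0.310, d = 0.401.
A–C: 4/29 differ, p = 0.138, d = 0.152.
B–C: 9/29 differ, p = 0.310, d = 0.401.
The smallest distance is between A and C.

A and C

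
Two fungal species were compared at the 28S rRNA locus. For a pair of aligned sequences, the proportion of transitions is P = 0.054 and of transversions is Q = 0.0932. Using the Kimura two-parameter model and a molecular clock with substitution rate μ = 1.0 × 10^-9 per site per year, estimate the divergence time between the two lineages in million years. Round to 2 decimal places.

Under the Kimura two-parameter model, d = −½ ln(1 − 2P − Q) − ¼ ln(1 − 2Q).
1 − 2P − Q = 0.7988, giving −½ ln(0.7988) = 0.112322.
1 − 2Q = 0.8136, giving −¼ ln(0.8136) = 0.051572.
d = 0.112322 + 0.051572 = 0.163894.
Under a molecular clock d = 2μt, so t = d/(2μ) = 0.163894 / (2 × 1.0 × 10^-9) = 81.95 million years.

81.95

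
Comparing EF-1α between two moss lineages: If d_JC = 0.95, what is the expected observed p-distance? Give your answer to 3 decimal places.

0.539

p = (3/4)(1 − e^(−4d/3)) = 0.75 × (1 − e^(-1.266667)) = 0.75 × (1 − 0.281769) = 0.538673.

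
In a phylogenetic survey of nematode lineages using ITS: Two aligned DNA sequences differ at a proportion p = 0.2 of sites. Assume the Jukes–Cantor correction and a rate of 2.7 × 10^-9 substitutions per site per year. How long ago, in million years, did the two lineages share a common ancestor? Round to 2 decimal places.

d = −(3/4) ln(1 − 4p/3) = −0.75 ln(1 − 0.266667) = −0.75 ln(0.733333)
  = −0.75 × (-0.310155) = 0.232616 substitutions/site.
Under a molecular clock d = 2μt, so t = d/(2μ) = 0.232616 / (2 × 2.7 × 10^-9) = 43.08 million years.

43.08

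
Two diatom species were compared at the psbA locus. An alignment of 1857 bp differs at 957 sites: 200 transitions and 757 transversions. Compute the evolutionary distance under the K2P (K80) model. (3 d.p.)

0.910

P = 200/1857 ≈ 0.107701 and Q = 757/1857 ≈ 0.407647.
Under the Kimura two-parameter model, d = −½ ln(1 − 2P − Q) − ¼ ln(1 − 2Q).
1 − 2P − Q = 0.376951, giving −½ ln(0.376951) = 0.487820.
1 − 2Q = 0.184706, giving −¼ ln(0.184706) = 0.422247.
d = 0.487820 + 0.422247 = 0.910067.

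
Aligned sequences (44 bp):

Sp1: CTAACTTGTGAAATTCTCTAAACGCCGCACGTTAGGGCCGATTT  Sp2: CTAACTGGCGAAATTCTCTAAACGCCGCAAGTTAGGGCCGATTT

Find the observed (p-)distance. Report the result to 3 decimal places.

The sequences differ at 3 of 44 positions (sites 7, 9, 30).
p = 3/44 = 0.068181… ≈ 0.068 (to 3 d.p.).

0.068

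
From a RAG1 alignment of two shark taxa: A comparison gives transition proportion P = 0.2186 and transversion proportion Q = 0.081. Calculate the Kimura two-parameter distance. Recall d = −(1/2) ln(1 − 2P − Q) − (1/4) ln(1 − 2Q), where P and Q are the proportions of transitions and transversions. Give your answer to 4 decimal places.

0.4093

Under the Kimura two-parameter model, d = −½ ln(1 − 2P − Q) − ¼ ln(1 − 2Q).
1 − 2P − Q = 0.4818, giving −½ ln(0.4818) = 0.365113.
1 − 2Q = 0.838, giving −¼ ln(0.838) = 0.044184.
d = 0.365113 + 0.044184 = 0.409297.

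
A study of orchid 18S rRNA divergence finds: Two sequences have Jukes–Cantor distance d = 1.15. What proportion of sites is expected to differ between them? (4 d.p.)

p = (3/4)(1 − e^(−4d/3)) = 0.75 × (1 − e^(-1.533333)) = 0.75 × (1 − 0.215815) = 0.588139.

0.5881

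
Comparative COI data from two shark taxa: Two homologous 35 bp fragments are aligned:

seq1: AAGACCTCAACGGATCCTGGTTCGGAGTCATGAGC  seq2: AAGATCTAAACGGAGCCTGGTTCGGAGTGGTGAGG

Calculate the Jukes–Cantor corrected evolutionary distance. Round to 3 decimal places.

0.195

The sequences differ at 6 of 35 sites (5, 8, 15, 29, 30, 35), so p = 6/35 ≈ 0.171429.
d = −(3/4) ln(1 − 4p/3) = −0.75 ln(1 − 0.228572) = −0.75 ln(0.771428)
  = −0.75 × (-0.259512) = 0.194634 substitutions/site.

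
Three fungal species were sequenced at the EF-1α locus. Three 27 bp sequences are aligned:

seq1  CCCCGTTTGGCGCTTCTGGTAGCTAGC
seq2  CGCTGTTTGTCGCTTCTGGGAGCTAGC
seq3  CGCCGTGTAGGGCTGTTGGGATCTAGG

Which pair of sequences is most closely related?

seq1 and seq2

seq1–seq2: 4/27 differ, p = 0.148, d = 0.165.
seq1–seq3: 9/27 differ, p = 0.333, d = 0.441.
seq2–seq3: 9/27 differ, p = 0.333, d = 0.441.
The smallest distance is between seq1 and seq2.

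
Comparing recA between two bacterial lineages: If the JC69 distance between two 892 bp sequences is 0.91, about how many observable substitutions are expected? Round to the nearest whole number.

470

Invert JC69: p = (3/4)(1 − e^(−4d/3)) = 0.75 × (1 − e^(-1.213333)) = 0.75 × (1 − 0.297205) = 0.527096.
Expected differing sites = pL ≈ 0.527096 × 892 = 470.169632 ≈ 470.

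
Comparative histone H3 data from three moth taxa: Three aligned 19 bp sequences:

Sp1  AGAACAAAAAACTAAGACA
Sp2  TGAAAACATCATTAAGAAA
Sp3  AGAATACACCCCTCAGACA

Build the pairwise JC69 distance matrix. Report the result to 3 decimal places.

d(Sp1,Sp2) = 0.507, d(Sp1,Sp3) = 0.410, d(Sp2,Sp3) = 0.507

Sp1–Sp2: 7/19 sites differ → p ≈ 0.368421, d = −0.75 ln(1 − 0.491228) = 0.506816 ≈ 0.507.
Sp1–Sp3: 6/19 sites differ → p ≈ 0.315789, d = −0.75 ln(1 − 0.421052) = 0.409907 ≈ 0.410.
Sp2–Sp3: 7/19 sites differ → p ≈ 0.368421, d = −0.75 ln(1 − 0.491228) = 0.506816 ≈ 0.507.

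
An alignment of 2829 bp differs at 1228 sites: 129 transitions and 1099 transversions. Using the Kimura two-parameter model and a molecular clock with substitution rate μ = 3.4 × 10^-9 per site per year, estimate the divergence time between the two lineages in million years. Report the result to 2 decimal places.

103.20

P = 129/2829 ≈ 0.045599 and Q = 1099/2829 ≈ 0.388476.
Under the Kimura two-parameter model, d = −½ ln(1 − 2P − Q) − ¼ ln(1 − 2Q).
1 − 2P − Q = 0.520326, giving −½ ln(0.520326) = 0.326650.
1 − 2Q = 0.223048, giving −¼ ln(0.223048) = 0.375092.
d = 0.326650 + 0.375092 = 0.701742.
Under a molecular clock d = 2μt, so t = d/(2μ) = 0.701742 / (2 × 3.4 × 10^-9) = 103.20 million years.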